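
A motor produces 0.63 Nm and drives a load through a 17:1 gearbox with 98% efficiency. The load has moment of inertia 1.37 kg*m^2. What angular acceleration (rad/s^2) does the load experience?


tau_out = tau_motor * N * eta
= 0.63 * 17 * 0.98 = 10.4958 Nm
alpha = tau_out / I = 10.4958 / 1.37
= 7.6612 rad/s^2


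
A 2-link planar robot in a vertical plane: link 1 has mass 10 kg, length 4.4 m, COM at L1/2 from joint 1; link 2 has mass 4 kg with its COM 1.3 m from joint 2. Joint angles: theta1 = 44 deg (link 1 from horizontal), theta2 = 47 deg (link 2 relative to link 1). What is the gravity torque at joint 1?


Horizontal distance from joint 1 to link-1 COM:
  x_c1 = (L1/2)*cos(t1) = 2.2 * 0.7193 = 1.5825 m
Horizontal distance from joint 1 to link-2 COM:
  x_c2 = L1*cos(t1) + Lc2*cos(t1+t2)
       = 4.4*0.7193 + 1.3*-0.0175 = 3.1424 m
tau1 = m1*g*x_c1 + m2*g*x_c2
     = 10*9.81*1.5825 + 4*9.81*3.1424
     = 155.2479 + 123.3081
     = 278.556 Nm


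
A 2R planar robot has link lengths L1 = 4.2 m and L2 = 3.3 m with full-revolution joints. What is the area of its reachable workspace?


r_max = L1 + L2 = 7.5 m
r_min = |L1 - L2| = 0.9 m
Area = pi*(r_max^2 - r_min^2)
= pi*(56.25 - 0.81)
= pi * 55.44
= 174.1699 m^2


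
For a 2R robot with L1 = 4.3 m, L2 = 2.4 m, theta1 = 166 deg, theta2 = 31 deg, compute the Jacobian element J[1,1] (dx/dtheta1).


J[1,1] = -L1*sin(t1) - L2*sin(t1+t2)
= -4.3*sin(166) - 2.4*sin(197)
= -0.3386


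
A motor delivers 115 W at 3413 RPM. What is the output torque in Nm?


omega = 3413 * 2*pi/60 = 357.4085 rad/s
tau = P / omega = 115 / 357.4085
= 0.3218 Nm


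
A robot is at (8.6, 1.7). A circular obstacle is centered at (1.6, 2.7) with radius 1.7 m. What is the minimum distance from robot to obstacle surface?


center_dist = sqrt((8.6-1.6)^2 + (1.7-2.7)^2)
= sqrt(49.0 + 1.0)
= 7.0711
min_dist = center_dist - radius = 7.0711 - 1.7 = 5.3711 m


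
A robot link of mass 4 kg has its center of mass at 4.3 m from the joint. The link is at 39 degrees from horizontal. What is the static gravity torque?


tau = m*g*L*cos(angle)
= 4 * 9.81 * 4.3 * cos(39 deg)
= 4 * 9.81 * 4.3 * 0.7771
= 131.1294 Nm


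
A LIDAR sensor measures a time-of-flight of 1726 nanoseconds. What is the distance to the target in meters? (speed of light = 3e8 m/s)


tof = 1726 ns = 1.726e-06 s
dist = c * tof / 2
= 3e8 * 1.726e-06 / 2
= 258.9 m


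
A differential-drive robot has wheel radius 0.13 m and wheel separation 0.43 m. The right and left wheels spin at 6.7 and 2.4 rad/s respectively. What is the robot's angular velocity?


vR = r*wR = 0.13*6.7 = 0.871 m/s
vL = r*wL = 0.13*2.4 = 0.312 m/s
v = (vR+vL)/2 = 0.5915 m/s
omega = (vR-vL)/L = 1.3 rad/s
angular velocity = 1.3 rad/s


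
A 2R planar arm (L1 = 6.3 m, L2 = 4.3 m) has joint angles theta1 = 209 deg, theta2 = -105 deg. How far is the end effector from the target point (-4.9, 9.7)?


End effector via forward kinematics:
x = L1*cos(t1) + L2*cos(t1+t2) = -6.5504
y = L1*sin(t1) + L2*sin(t1+t2) = 1.118
Distance to target:
d = sqrt((-4.9 - -6.5504)^2 + (9.7 - 1.118)^2)
= sqrt(2.7237 + 73.6512)
= 8.7393 m


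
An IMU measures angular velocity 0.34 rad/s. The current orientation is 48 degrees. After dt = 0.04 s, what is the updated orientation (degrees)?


delta_theta = w * dt = 0.34 * 0.04 = 0.0136 rad
= 0.7792 deg
theta_new = 48 + 0.7792 = 48.7792 deg


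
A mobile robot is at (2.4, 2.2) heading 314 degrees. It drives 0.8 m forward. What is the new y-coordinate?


y_new = y0 + d*sin(theta)
= 2.2 + 0.8*sin(314)
= 2.2 + -0.5755
= 1.6245


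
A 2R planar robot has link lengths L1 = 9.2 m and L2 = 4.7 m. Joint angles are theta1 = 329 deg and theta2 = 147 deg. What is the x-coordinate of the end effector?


Convert angles to radians: theta1 = 5.7421, theta2 = 2.5656
x = L1*cos(theta1) + L2*cos(theta1+theta2)
x = 7.8859 + -2.0603
x = 5.8256


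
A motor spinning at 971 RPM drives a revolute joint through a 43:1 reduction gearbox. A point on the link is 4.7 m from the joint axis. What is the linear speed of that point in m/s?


omega_motor = 971 * 2*pi/60 = 101.6829 rad/s
omega_joint = omega_motor / 43 = 2.3647 rad/s
v = omega_joint * r = 2.3647 * 4.7
= 11.1142 m/s


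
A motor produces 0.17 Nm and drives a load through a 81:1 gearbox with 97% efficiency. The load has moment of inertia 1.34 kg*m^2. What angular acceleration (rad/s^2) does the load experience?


tau_out = tau_motor * N * eta
= 0.17 * 81 * 0.97 = 13.3569 Nm
alpha = tau_out / I = 13.3569 / 1.34
= 9.9678 rad/s^2


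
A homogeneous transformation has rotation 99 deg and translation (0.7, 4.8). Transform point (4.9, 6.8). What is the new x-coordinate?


x' = cos(theta)*px - sin(theta)*py + tx
= -0.1564*4.9 - 0.9877*6.8 + 0.7
= -6.7828


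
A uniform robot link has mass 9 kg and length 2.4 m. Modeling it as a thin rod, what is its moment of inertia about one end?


I = (1/3) * m * L^2
= (1/3) * 9 * 2.4^2
= 0.333333 * 9 * 5.76
= 17.28 kg*m^2


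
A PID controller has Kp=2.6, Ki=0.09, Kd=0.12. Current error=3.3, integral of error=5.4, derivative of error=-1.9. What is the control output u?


u = Kp*e + Ki*int(e) + Kd*de/dt
= 2.6*3.3 + 0.09*5.4 + 0.12*(-1.9)
= 8.58 + 0.486 + -0.228
= 8.838


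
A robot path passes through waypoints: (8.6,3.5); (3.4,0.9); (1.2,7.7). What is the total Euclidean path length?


Segment lengths:
  seg1 = sqrt((-5.2)^2 + (-2.6)^2) = 5.8138
  seg2 = sqrt((-2.2)^2 + (6.8)^2) = 7.147
Total = 12.9608


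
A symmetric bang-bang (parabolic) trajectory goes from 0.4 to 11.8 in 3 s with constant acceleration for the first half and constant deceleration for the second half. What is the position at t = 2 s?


Symmetric rest-to-rest: each phase covers (pf-p0)/2 in time T/2. 0.5*a*(T/2)^2 = (pf-p0)/2 => a = 4*(pf-p0)/T^2
a = 4*(11.8-0.4)/3^2 = 5.0667
t = 2 is in the deceleration phase (t > T/2).
p = pf - 0.5*a*(T-t)^2 = 11.8 - 0.5*5.0667*1^2
= 9.2667


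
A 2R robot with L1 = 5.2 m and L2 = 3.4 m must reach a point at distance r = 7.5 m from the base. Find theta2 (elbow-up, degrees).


cos(theta2) = (r^2 - L1^2 - L2^2) / (2*L1*L2)
cos(theta2) = (56.25 - 27.04 - 11.56) / 35.36
cos(theta2) = 0.499152
theta2 = 60.0561 degrees


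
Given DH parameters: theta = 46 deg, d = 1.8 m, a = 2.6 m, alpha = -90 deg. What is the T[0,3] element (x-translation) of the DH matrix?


T[0,3] = a * cos(theta)
= 2.6 * cos(46 deg)
= 2.6 * 0.6947
= 1.8061


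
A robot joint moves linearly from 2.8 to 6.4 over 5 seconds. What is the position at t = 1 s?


s = t/T = 1/5 = 0.2
p(t) = p0 + (pf-p0)*s
= 2.8 + (6.4 - 2.8) * 0.2
= 3.52


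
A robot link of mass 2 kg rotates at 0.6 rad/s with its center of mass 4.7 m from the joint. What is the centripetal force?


F = m * omega^2 * r
= 2 * 0.6^2 * 4.7
= 2 * 0.36 * 4.7
= 3.384 N


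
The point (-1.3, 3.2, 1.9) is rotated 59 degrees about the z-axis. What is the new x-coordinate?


Rotation about z-axis: x' = x*cos(theta) - y*sin(theta)
= -1.3 * 0.515 - 3.2 * 0.8572
= -3.4125


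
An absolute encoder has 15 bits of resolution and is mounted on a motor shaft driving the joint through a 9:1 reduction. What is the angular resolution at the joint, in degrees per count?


counts = 2^15 = 32768
effective counts at joint = 32768 * 9 = 294912
resolution = 360 / 294912
= 0.0012 deg/count


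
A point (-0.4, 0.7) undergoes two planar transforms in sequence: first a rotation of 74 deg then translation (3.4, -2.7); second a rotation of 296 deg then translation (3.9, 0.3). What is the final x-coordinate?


After transform 1:
x1 = cos(74)*-0.4 - sin(74)*0.7 + 3.4 = 2.6169
y1 = sin(74)*-0.4 + cos(74)*0.7 + -2.7 = -2.8916
After transform 2:
x2 = cos(296)*2.6169 - sin(296)*-2.8916 + 3.9
= 2.4482


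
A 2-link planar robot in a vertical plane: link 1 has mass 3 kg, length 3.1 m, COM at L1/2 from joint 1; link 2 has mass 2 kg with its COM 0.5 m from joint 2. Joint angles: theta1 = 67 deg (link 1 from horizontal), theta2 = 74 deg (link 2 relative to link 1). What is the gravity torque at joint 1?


Horizontal distance from joint 1 to link-1 COM:
  x_c1 = (L1/2)*cos(t1) = 1.55 * 0.3907 = 0.6056 m
Horizontal distance from joint 1 to link-2 COM:
  x_c2 = L1*cos(t1) + Lc2*cos(t1+t2)
       = 3.1*0.3907 + 0.5*-0.7771 = 0.8227 m
tau1 = m1*g*x_c1 + m2*g*x_c2
     = 3*9.81*0.6056 + 2*9.81*0.8227
     = 17.8238 + 16.1412
     = 33.965 Nm


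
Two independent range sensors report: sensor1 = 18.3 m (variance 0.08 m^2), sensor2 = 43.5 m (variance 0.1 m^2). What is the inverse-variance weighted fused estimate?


w1 = (1/var1) / (1/var1 + 1/var2)
   = 12.5 / (12.5 + 10.0) = 0.5556
w2 = 1 - w1 = 0.4444
fused = w1*s1 + w2*s2 = 10.1667 + 19.3333
= 29.5 m


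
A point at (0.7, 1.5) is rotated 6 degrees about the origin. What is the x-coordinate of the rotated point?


x' = x*cos(theta) - y*sin(theta)
cos(6 deg) = 0.9945, sin(6 deg) = 0.1045
x' = 0.7 * 0.9945 - 1.5 * 0.1045
= 0.6962 - 0.1568
= 0.5394


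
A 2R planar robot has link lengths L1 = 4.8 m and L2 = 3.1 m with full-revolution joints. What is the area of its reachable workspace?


r_max = L1 + L2 = 7.9 m
r_min = |L1 - L2| = 1.7 m
Area = pi*(r_max^2 - r_min^2)
= pi*(62.41 - 2.89)
= pi * 59.52
= 186.9876 m^2


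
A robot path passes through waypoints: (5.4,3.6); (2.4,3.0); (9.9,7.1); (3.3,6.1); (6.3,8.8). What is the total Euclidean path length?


Segment lengths:
  seg1 = sqrt((-3.0)^2 + (-0.6)^2) = 3.0594
  seg2 = sqrt((7.5)^2 + (4.1)^2) = 8.5475
  seg3 = sqrt((-6.6)^2 + (-1.0)^2) = 6.6753
  seg4 = sqrt((3.0)^2 + (2.7)^2) = 4.0361
Total = 22.3183


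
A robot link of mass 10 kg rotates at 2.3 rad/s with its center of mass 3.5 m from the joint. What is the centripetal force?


F = m * omega^2 * r
= 10 * 2.3^2 * 3.5
= 10 * 5.29 * 3.5
= 185.15 N


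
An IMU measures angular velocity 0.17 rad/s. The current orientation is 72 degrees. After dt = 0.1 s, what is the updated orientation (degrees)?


delta_theta = w * dt = 0.17 * 0.1 = 0.017 rad
= 0.974 deg
theta_new = 72 + 0.974 = 72.974 deg


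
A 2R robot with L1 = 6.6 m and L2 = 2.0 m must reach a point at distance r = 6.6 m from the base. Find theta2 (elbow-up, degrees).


cos(theta2) = (r^2 - L1^2 - L2^2) / (2*L1*L2)
cos(theta2) = (43.56 - 43.56 - 4.0) / 26.4
cos(theta2) = -0.151515
theta2 = 98.7147 degrees


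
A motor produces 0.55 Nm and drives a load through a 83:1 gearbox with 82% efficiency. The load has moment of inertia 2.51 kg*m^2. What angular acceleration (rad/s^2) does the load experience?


tau_out = tau_motor * N * eta
= 0.55 * 83 * 0.82 = 37.433 Nm
alpha = tau_out / I = 37.433 / 2.51
= 14.9135 rad/s^2


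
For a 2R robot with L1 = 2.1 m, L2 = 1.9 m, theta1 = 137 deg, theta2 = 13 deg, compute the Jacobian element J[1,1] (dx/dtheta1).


J[1,1] = -L1*sin(t1) - L2*sin(t1+t2)
= -2.1*sin(137) - 1.9*sin(150)
= -2.3822


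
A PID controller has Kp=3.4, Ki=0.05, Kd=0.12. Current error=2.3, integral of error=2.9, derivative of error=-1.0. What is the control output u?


u = Kp*e + Ki*int(e) + Kd*de/dt
= 3.4*2.3 + 0.05*2.9 + 0.12*(-1.0)
= 7.82 + 0.145 + -0.12
= 7.845


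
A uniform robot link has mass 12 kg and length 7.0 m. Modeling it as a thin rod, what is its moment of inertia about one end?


I = (1/3) * m * L^2
= (1/3) * 12 * 7.0^2
= 0.333333 * 12 * 49.0
= 196.0 kg*m^2


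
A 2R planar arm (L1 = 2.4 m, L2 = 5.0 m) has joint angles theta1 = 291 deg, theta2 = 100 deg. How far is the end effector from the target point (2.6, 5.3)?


End effector via forward kinematics:
x = L1*cos(t1) + L2*cos(t1+t2) = 5.1459
y = L1*sin(t1) + L2*sin(t1+t2) = 0.3346
Distance to target:
d = sqrt((2.6 - 5.1459)^2 + (5.3 - 0.3346)^2)
= sqrt(6.4817 + 24.6552)
= 5.58 m


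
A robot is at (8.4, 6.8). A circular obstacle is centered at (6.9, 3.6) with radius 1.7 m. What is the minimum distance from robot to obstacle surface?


center_dist = sqrt((8.4-6.9)^2 + (6.8-3.6)^2)
= sqrt(2.25 + 10.24)
= 3.5341
min_dist = center_dist - radius = 3.5341 - 1.7 = 1.8341 m


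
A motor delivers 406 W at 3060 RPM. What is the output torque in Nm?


omega = 3060 * 2*pi/60 = 320.4425 rad/s
tau = P / omega = 406 / 320.4425
= 1.267 Nm


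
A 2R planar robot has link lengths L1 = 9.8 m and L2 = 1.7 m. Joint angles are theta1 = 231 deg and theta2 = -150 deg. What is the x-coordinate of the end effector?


Convert angles to radians: theta1 = 4.0317, theta2 = -2.618
x = L1*cos(theta1) + L2*cos(theta1+theta2)
x = -6.1673 + 0.2659
x = -5.9014


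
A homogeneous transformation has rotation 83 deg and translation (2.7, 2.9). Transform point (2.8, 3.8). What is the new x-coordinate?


x' = cos(theta)*px - sin(theta)*py + tx
= 0.1219*2.8 - 0.9925*3.8 + 2.7
= -0.7304


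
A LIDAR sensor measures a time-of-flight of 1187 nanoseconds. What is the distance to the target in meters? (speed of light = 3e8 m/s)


tof = 1187 ns = 1.187e-06 s
dist = c * tof / 2
= 3e8 * 1.187e-06 / 2
= 178.05 m


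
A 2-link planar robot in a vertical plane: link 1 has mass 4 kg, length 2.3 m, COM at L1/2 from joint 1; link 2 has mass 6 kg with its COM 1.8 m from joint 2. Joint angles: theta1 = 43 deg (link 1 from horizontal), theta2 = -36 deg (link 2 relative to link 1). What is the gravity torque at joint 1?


Horizontal distance from joint 1 to link-1 COM:
  x_c1 = (L1/2)*cos(t1) = 1.15 * 0.7314 = 0.8411 m
Horizontal distance from joint 1 to link-2 COM:
  x_c2 = L1*cos(t1) + Lc2*cos(t1+t2)
       = 2.3*0.7314 + 1.8*0.9925 = 3.4687 m
tau1 = m1*g*x_c1 + m2*g*x_c2
     = 4*9.81*0.8411 + 6*9.81*3.4687
     = 33.0031 + 204.1675
     = 237.1705 Nm


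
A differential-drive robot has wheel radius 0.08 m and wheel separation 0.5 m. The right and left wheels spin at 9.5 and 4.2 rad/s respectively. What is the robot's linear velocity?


vR = r*wR = 0.08*9.5 = 0.76 m/s
vL = r*wL = 0.08*4.2 = 0.336 m/s
v = (vR+vL)/2 = 0.548 m/s
omega = (vR-vL)/L = 0.848 rad/s
linear velocity = 0.548 m/s


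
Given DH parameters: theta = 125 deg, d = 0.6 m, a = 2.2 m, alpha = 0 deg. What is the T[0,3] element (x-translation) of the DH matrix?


T[0,3] = a * cos(theta)
= 2.2 * cos(125 deg)
= 2.2 * -0.5736
= -1.2619


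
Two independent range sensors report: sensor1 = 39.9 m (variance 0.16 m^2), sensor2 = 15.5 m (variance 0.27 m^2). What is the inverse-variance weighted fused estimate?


w1 = (1/var1) / (1/var1 + 1/var2)
   = 6.25 / (6.25 + 3.7037) = 0.6279
w2 = 1 - w1 = 0.3721
fused = w1*s1 + w2*s2 = 25.0535 + 5.7674
= 30.8209 m


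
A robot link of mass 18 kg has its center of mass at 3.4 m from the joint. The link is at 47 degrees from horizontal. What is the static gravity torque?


tau = m*g*L*cos(angle)
= 18 * 9.81 * 3.4 * cos(47 deg)
= 18 * 9.81 * 3.4 * 0.682
= 409.4527 Nm


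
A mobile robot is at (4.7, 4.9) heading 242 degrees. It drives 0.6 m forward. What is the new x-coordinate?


x_new = x0 + d*cos(theta)
= 4.7 + 0.6*cos(242)
= 4.7 + -0.2817
= 4.4183


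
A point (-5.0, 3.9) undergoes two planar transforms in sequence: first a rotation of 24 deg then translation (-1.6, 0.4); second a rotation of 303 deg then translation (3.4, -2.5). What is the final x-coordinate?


After transform 1:
x1 = cos(24)*-5.0 - sin(24)*3.9 + -1.6 = -7.754
y1 = sin(24)*-5.0 + cos(24)*3.9 + 0.4 = 1.9291
After transform 2:
x2 = cos(303)*-7.754 - sin(303)*1.9291 + 3.4
= 0.7948


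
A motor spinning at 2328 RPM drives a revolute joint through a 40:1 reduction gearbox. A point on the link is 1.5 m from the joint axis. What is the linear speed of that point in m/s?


omega_motor = 2328 * 2*pi/60 = 243.7876 rad/s
omega_joint = omega_motor / 40 = 6.0947 rad/s
v = omega_joint * r = 6.0947 * 1.5
= 9.142 m/s


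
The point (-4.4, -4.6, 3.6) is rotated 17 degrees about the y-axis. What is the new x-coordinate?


Rotation about y-axis: x' = x*cos(theta) + z*sin(theta)
= -4.4 * 0.9563 + 3.6 * 0.2924
= -3.1552


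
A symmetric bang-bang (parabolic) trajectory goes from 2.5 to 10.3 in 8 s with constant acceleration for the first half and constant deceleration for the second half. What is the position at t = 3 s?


Symmetric rest-to-rest: each phase covers (pf-p0)/2 in time T/2. 0.5*a*(T/2)^2 = (pf-p0)/2 => a = 4*(pf-p0)/T^2
a = 4*(10.3-2.5)/8^2 = 0.4875
t = 3 is in the acceleration phase (t <= T/2).
p = p0 + 0.5*a*t^2 = 2.5 + 0.5*0.4875*3^2
= 4.6937


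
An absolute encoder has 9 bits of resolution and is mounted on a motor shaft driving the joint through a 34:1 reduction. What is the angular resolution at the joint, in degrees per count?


counts = 2^9 = 512
effective counts at joint = 512 * 34 = 17408
resolution = 360 / 17408
= 0.0207 deg/count


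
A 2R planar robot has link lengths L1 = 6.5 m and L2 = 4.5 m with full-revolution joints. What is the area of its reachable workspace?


r_max = L1 + L2 = 11.0 m
r_min = |L1 - L2| = 2.0 m
Area = pi*(r_max^2 - r_min^2)
= pi*(121.0 - 4.0)
= pi * 117.0
= 367.5663 m^2


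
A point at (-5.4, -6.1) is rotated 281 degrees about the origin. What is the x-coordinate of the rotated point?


x' = x*cos(theta) - y*sin(theta)
cos(281 deg) = 0.1908, sin(281 deg) = -0.9816
x' = -5.4 * 0.1908 - -6.1 * -0.9816
= -1.0304 - 5.9879
= -7.0183


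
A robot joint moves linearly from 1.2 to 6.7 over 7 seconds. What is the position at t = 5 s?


s = t/T = 5/7 = 0.7143
p(t) = p0 + (pf-p0)*s
= 1.2 + (6.7 - 1.2) * 0.7143
= 5.1286


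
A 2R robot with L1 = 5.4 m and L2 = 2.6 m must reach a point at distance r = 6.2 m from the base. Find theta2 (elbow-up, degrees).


cos(theta2) = (r^2 - L1^2 - L2^2) / (2*L1*L2)
cos(theta2) = (38.44 - 29.16 - 6.76) / 28.08
cos(theta2) = 0.089744
theta2 = 84.8511 degrees


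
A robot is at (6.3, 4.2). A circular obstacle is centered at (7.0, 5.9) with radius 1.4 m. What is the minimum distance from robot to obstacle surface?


center_dist = sqrt((6.3-7.0)^2 + (4.2-5.9)^2)
= sqrt(0.49 + 2.89)
= 1.8385
min_dist = center_dist - radius = 1.8385 - 1.4 = 0.4385 m


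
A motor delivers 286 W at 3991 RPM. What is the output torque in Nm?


omega = 3991 * 2*pi/60 = 417.9365 rad/s
tau = P / omega = 286 / 417.9365
= 0.6843 Nm


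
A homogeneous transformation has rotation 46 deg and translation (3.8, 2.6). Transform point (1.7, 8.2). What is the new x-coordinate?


x' = cos(theta)*px - sin(theta)*py + tx
= 0.6947*1.7 - 0.7193*8.2 + 3.8
= -0.9177


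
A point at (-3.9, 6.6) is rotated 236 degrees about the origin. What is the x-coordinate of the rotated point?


x' = x*cos(theta) - y*sin(theta)
cos(236 deg) = -0.5592, sin(236 deg) = -0.829
x' = -3.9 * -0.5592 - 6.6 * -0.829
= 2.1809 - -5.4716
= 7.6525


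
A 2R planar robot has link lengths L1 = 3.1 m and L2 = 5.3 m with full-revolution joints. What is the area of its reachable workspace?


r_max = L1 + L2 = 8.4 m
r_min = |L1 - L2| = 2.2 m
Area = pi*(r_max^2 - r_min^2)
= pi*(70.56 - 4.84)
= pi * 65.72
= 206.4655 m^2


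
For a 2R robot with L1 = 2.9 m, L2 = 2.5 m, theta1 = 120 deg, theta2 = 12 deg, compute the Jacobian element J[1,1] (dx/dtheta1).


J[1,1] = -L1*sin(t1) - L2*sin(t1+t2)
= -2.9*sin(120) - 2.5*sin(132)
= -4.3693


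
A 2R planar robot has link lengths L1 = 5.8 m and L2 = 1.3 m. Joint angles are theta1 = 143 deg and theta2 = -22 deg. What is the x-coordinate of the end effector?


Convert angles to radians: theta1 = 2.4958, theta2 = -0.384
x = L1*cos(theta1) + L2*cos(theta1+theta2)
x = -4.6321 + -0.6695
x = -5.3016


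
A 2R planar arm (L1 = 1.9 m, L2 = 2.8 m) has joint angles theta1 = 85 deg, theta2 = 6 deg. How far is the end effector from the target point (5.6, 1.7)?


End effector via forward kinematics:
x = L1*cos(t1) + L2*cos(t1+t2) = 0.1167
y = L1*sin(t1) + L2*sin(t1+t2) = 4.6923
Distance to target:
d = sqrt((5.6 - 0.1167)^2 + (1.7 - 4.6923)^2)
= sqrt(30.0663 + 8.9541)
= 6.2466 m


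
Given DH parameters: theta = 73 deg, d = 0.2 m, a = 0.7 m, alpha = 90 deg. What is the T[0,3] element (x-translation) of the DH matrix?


T[0,3] = a * cos(theta)
= 0.7 * cos(73 deg)
= 0.7 * 0.2924
= 0.2047


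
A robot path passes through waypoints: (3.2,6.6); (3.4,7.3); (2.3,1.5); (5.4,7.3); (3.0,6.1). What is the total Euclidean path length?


Segment lengths:
  seg1 = sqrt((0.2)^2 + (0.7)^2) = 0.728
  seg2 = sqrt((-1.1)^2 + (-5.8)^2) = 5.9034
  seg3 = sqrt((3.1)^2 + (5.8)^2) = 6.5765
  seg4 = sqrt((-2.4)^2 + (-1.2)^2) = 2.6833
Total = 15.8912


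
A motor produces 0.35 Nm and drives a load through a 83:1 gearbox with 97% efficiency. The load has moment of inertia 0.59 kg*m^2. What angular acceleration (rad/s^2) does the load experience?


tau_out = tau_motor * N * eta
= 0.35 * 83 * 0.97 = 28.1785 Nm
alpha = tau_out / I = 28.1785 / 0.59
= 47.7602 rad/s^2


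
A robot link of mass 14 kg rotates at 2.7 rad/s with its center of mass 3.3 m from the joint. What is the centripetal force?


F = m * omega^2 * r
= 14 * 2.7^2 * 3.3
= 14 * 7.29 * 3.3
= 336.798 N


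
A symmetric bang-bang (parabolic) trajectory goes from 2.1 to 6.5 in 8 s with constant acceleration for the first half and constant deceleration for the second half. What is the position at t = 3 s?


Symmetric rest-to-rest: each phase covers (pf-p0)/2 in time T/2. 0.5*a*(T/2)^2 = (pf-p0)/2 => a = 4*(pf-p0)/T^2
a = 4*(6.5-2.1)/8^2 = 0.275
t = 3 is in the acceleration phase (t <= T/2).
p = p0 + 0.5*a*t^2 = 2.1 + 0.5*0.275*3^2
= 3.3375


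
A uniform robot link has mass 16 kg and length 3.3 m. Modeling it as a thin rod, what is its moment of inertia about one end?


I = (1/3) * m * L^2
= (1/3) * 16 * 3.3^2
= 0.333333 * 16 * 10.89
= 58.08 kg*m^2


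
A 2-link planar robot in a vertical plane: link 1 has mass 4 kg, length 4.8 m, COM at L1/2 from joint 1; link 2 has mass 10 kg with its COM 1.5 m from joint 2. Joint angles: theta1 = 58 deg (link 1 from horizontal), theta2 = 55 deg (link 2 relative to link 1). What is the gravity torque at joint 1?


Horizontal distance from joint 1 to link-1 COM:
  x_c1 = (L1/2)*cos(t1) = 2.4 * 0.5299 = 1.2718 m
Horizontal distance from joint 1 to link-2 COM:
  x_c2 = L1*cos(t1) + Lc2*cos(t1+t2)
       = 4.8*0.5299 + 1.5*-0.3907 = 1.9575 m
tau1 = m1*g*x_c1 + m2*g*x_c2
     = 4*9.81*1.2718 + 10*9.81*1.9575
     = 49.9057 + 192.0323
     = 241.938 Nm


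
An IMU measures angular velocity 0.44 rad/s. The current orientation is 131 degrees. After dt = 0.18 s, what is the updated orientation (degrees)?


delta_theta = w * dt = 0.44 * 0.18 = 0.0792 rad
= 4.5378 deg
theta_new = 131 + 4.5378 = 135.5378 deg


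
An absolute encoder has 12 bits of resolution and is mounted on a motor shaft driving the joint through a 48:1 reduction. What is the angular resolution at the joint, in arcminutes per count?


counts = 2^12 = 4096
effective counts at joint = 4096 * 48 = 196608
resolution = 360*60 / 196608
= 0.1099 arcmin/count


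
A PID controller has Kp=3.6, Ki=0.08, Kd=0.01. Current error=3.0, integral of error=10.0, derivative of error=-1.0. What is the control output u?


u = Kp*e + Ki*int(e) + Kd*de/dt
= 3.6*3.0 + 0.08*10.0 + 0.01*(-1.0)
= 10.8 + 0.8 + -0.01
= 11.59


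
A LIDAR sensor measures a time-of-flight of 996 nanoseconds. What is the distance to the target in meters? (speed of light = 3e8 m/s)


tof = 996 ns = 9.96e-07 s
dist = c * tof / 2
= 3e8 * 9.96e-07 / 2
= 149.4 m


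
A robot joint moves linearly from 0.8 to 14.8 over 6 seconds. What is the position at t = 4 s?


s = t/T = 4/6 = 0.6667
p(t) = p0 + (pf-p0)*s
= 0.8 + (14.8 - 0.8) * 0.6667
= 10.1333


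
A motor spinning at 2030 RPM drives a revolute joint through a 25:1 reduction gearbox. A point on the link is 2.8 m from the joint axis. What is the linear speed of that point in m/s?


omega_motor = 2030 * 2*pi/60 = 212.5811 rad/s
omega_joint = omega_motor / 25 = 8.5032 rad/s
v = omega_joint * r = 8.5032 * 2.8
= 23.8091 m/s


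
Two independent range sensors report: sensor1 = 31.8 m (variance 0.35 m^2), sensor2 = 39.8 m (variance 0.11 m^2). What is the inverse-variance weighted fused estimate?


w1 = (1/var1) / (1/var1 + 1/var2)
   = 2.8571 / (2.8571 + 9.0909) = 0.2391
w2 = 1 - w1 = 0.7609
fused = w1*s1 + w2*s2 = 7.6043 + 30.2826
= 37.887 m


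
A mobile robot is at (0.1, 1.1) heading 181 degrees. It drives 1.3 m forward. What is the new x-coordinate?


x_new = x0 + d*cos(theta)
= 0.1 + 1.3*cos(181)
= 0.1 + -1.2998
= -1.1998


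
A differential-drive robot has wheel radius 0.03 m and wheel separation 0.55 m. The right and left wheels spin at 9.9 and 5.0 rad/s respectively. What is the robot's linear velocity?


vR = r*wR = 0.03*9.9 = 0.297 m/s
vL = r*wL = 0.03*5.0 = 0.15 m/s
v = (vR+vL)/2 = 0.2235 m/s
omega = (vR-vL)/L = 0.2673 rad/s
linear velocity = 0.2235 m/s


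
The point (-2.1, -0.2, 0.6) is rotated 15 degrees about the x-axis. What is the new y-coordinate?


Rotation about x-axis: y' = y*cos(theta) - z*sin(theta)
= -0.2 * 0.9659 - 0.6 * 0.2588
= -0.3485


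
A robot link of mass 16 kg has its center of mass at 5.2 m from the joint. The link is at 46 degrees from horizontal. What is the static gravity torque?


tau = m*g*L*cos(angle)
= 16 * 9.81 * 5.2 * cos(46 deg)
= 16 * 9.81 * 5.2 * 0.6947
= 566.9746 Nm


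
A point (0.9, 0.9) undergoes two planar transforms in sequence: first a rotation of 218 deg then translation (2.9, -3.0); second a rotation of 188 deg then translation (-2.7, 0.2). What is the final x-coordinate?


After transform 1:
x1 = cos(218)*0.9 - sin(218)*0.9 + 2.9 = 2.7449
y1 = sin(218)*0.9 + cos(218)*0.9 + -3.0 = -4.2633
After transform 2:
x2 = cos(188)*2.7449 - sin(188)*-4.2633 + -2.7
= -6.0115


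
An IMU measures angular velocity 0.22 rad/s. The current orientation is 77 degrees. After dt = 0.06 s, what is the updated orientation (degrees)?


delta_theta = w * dt = 0.22 * 0.06 = 0.0132 rad
= 0.7563 deg
theta_new = 77 + 0.7563 = 77.7563 deg


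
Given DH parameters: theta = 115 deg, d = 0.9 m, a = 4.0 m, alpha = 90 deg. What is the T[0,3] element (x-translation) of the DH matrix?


T[0,3] = a * cos(theta)
= 4.0 * cos(115 deg)
= 4.0 * -0.4226
= -1.6905


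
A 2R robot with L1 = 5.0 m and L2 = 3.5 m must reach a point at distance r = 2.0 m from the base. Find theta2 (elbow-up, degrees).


cos(theta2) = (r^2 - L1^2 - L2^2) / (2*L1*L2)
cos(theta2) = (4.0 - 25.0 - 12.25) / 35.0
cos(theta2) = -0.95
theta2 = 161.8051 degrees


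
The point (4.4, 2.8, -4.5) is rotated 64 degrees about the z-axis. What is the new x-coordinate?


Rotation about z-axis: x' = x*cos(theta) - y*sin(theta)
= 4.4 * 0.4384 - 2.8 * 0.8988
= -0.5878


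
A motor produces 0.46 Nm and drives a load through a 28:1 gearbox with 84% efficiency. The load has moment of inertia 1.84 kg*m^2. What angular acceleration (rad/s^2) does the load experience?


tau_out = tau_motor * N * eta
= 0.46 * 28 * 0.84 = 10.8192 Nm
alpha = tau_out / I = 10.8192 / 1.84
= 5.88 rad/s^2


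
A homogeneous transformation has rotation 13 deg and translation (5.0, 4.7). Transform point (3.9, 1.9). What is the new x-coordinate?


x' = cos(theta)*px - sin(theta)*py + tx
= 0.9744*3.9 - 0.225*1.9 + 5.0
= 8.3726


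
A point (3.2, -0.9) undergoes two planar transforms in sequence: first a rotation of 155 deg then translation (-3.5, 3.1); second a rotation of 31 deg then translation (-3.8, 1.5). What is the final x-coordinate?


After transform 1:
x1 = cos(155)*3.2 - sin(155)*-0.9 + -3.5 = -6.0198
y1 = sin(155)*3.2 + cos(155)*-0.9 + 3.1 = 5.2681
After transform 2:
x2 = cos(31)*-6.0198 - sin(31)*5.2681 + -3.8
= -11.6732


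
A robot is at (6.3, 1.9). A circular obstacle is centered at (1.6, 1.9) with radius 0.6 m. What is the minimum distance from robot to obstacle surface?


center_dist = sqrt((6.3-1.6)^2 + (1.9-1.9)^2)
= sqrt(22.09 + 0.0)
= 4.7
min_dist = center_dist - radius = 4.7 - 0.6 = 4.1 m


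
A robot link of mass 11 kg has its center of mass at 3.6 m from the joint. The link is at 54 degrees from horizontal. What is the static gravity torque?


tau = m*g*L*cos(angle)
= 11 * 9.81 * 3.6 * cos(54 deg)
= 11 * 9.81 * 3.6 * 0.5878
= 228.3405 Nm


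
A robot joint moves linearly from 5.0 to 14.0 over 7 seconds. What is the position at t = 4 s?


s = t/T = 4/7 = 0.5714
p(t) = p0 + (pf-p0)*s
= 5.0 + (14.0 - 5.0) * 0.5714
= 10.1429


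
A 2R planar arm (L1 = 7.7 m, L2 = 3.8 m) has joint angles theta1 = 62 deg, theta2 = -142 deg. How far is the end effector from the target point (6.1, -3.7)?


End effector via forward kinematics:
x = L1*cos(t1) + L2*cos(t1+t2) = 4.2748
y = L1*sin(t1) + L2*sin(t1+t2) = 3.0564
Distance to target:
d = sqrt((6.1 - 4.2748)^2 + (-3.7 - 3.0564)^2)
= sqrt(3.3314 + 45.6493)
= 6.9986 m


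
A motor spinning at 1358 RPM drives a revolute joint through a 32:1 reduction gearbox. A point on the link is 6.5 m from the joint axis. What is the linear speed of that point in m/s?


omega_motor = 1358 * 2*pi/60 = 142.2094 rad/s
omega_joint = omega_motor / 32 = 4.444 rad/s
v = omega_joint * r = 4.444 * 6.5
= 28.8863 m/s


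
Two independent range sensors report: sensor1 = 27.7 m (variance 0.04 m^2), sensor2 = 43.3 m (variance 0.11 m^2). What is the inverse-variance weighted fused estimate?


w1 = (1/var1) / (1/var1 + 1/var2)
   = 25.0 / (25.0 + 9.0909) = 0.7333
w2 = 1 - w1 = 0.2667
fused = w1*s1 + w2*s2 = 20.3133 + 11.5467
= 31.86 m


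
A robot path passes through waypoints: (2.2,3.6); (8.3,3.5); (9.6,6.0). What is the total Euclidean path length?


Segment lengths:
  seg1 = sqrt((6.1)^2 + (-0.1)^2) = 6.1008
  seg2 = sqrt((1.3)^2 + (2.5)^2) = 2.8178
Total = 8.9186


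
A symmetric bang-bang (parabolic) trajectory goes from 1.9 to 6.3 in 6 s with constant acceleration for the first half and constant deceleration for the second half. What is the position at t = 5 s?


Symmetric rest-to-rest: each phase covers (pf-p0)/2 in time T/2. 0.5*a*(T/2)^2 = (pf-p0)/2 => a = 4*(pf-p0)/T^2
a = 4*(6.3-1.9)/6^2 = 0.4889
t = 5 is in the deceleration phase (t > T/2).
p = pf - 0.5*a*(T-t)^2 = 6.3 - 0.5*0.4889*1^2
= 6.0556


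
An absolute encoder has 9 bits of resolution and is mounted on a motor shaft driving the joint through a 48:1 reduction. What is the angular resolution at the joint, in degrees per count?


counts = 2^9 = 512
effective counts at joint = 512 * 48 = 24576
resolution = 360 / 24576
= 0.0146 deg/count


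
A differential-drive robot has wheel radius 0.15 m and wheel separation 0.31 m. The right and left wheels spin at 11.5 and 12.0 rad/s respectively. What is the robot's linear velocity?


vR = r*wR = 0.15*11.5 = 1.725 m/s
vL = r*wL = 0.15*12.0 = 1.8 m/s
v = (vR+vL)/2 = 1.7625 m/s
omega = (vR-vL)/L = -0.2419 rad/s
linear velocity = 1.7625 m/s


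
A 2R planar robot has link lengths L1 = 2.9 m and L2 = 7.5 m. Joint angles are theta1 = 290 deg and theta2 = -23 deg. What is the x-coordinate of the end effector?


Convert angles to radians: theta1 = 5.0615, theta2 = -0.4014
x = L1*cos(theta1) + L2*cos(theta1+theta2)
x = 0.9919 + -0.3925
x = 0.5993


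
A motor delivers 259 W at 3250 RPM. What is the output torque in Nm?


omega = 3250 * 2*pi/60 = 340.3392 rad/s
tau = P / omega = 259 / 340.3392
= 0.761 Nm


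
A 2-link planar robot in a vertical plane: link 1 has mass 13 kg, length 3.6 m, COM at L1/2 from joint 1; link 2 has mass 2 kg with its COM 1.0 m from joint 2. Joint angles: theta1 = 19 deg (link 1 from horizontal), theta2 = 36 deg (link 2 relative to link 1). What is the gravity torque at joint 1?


Horizontal distance from joint 1 to link-1 COM:
  x_c1 = (L1/2)*cos(t1) = 1.8 * 0.9455 = 1.7019 m
Horizontal distance from joint 1 to link-2 COM:
  x_c2 = L1*cos(t1) + Lc2*cos(t1+t2)
       = 3.6*0.9455 + 1.0*0.5736 = 3.9774 m
tau1 = m1*g*x_c1 + m2*g*x_c2
     = 13*9.81*1.7019 + 2*9.81*3.9774
     = 217.0476 + 78.0374
     = 295.085 Nm


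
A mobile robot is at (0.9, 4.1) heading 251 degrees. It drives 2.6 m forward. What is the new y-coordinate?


y_new = y0 + d*sin(theta)
= 4.1 + 2.6*sin(251)
= 4.1 + -2.4583
= 1.6417


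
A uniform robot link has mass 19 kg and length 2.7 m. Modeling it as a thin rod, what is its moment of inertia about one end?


I = (1/3) * m * L^2
= (1/3) * 19 * 2.7^2
= 0.333333 * 19 * 7.29
= 46.17 kg*m^2


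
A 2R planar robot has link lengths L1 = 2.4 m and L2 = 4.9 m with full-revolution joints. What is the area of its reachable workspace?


r_max = L1 + L2 = 7.3 m
r_min = |L1 - L2| = 2.5 m
Area = pi*(r_max^2 - r_min^2)
= pi*(53.29 - 6.25)
= pi * 47.04
= 147.7805 m^2


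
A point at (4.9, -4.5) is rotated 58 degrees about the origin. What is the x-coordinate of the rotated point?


x' = x*cos(theta) - y*sin(theta)
cos(58 deg) = 0.5299, sin(58 deg) = 0.848
x' = 4.9 * 0.5299 - -4.5 * 0.848
= 2.5966 - -3.8162
= 6.4128


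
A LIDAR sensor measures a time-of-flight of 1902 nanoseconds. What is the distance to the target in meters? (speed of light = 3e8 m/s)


tof = 1902 ns = 1.902e-06 s
dist = c * tof / 2
= 3e8 * 1.902e-06 / 2
= 285.3 m


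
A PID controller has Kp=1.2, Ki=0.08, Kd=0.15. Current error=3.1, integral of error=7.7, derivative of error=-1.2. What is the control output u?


u = Kp*e + Ki*int(e) + Kd*de/dt
= 1.2*3.1 + 0.08*7.7 + 0.15*(-1.2)
= 3.72 + 0.616 + -0.18
= 4.156


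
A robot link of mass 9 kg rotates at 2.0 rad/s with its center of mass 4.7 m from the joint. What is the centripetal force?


F = m * omega^2 * r
= 9 * 2.0^2 * 4.7
= 9 * 4.0 * 4.7
= 169.2 N


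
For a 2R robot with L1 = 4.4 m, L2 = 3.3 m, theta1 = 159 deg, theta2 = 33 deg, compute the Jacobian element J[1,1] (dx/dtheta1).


J[1,1] = -L1*sin(t1) - L2*sin(t1+t2)
= -4.4*sin(159) - 3.3*sin(192)
= -0.8907


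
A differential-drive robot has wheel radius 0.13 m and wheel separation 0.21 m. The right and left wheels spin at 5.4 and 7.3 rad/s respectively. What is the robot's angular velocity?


vR = r*wR = 0.13*5.4 = 0.702 m/s
vL = r*wL = 0.13*7.3 = 0.949 m/s
v = (vR+vL)/2 = 0.8255 m/s
omega = (vR-vL)/L = -1.1762 rad/s
angular velocity = -1.1762 rad/s


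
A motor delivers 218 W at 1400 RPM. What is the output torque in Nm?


omega = 1400 * 2*pi/60 = 146.6077 rad/s
tau = P / omega = 218 / 146.6077
= 1.487 Nm


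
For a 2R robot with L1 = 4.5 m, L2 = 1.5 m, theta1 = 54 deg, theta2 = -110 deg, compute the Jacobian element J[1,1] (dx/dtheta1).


J[1,1] = -L1*sin(t1) - L2*sin(t1+t2)
= -4.5*sin(54) - 1.5*sin(-56)
= -2.397


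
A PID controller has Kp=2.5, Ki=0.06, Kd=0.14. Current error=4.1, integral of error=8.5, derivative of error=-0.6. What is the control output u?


u = Kp*e + Ki*int(e) + Kd*de/dt
= 2.5*4.1 + 0.06*8.5 + 0.14*(-0.6)
= 10.25 + 0.51 + -0.084
= 10.676


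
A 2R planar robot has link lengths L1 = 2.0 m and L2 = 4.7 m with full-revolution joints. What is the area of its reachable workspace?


r_max = L1 + L2 = 6.7 m
r_min = |L1 - L2| = 2.7 m
Area = pi*(r_max^2 - r_min^2)
= pi*(44.89 - 7.29)
= pi * 37.6
= 118.1239 m^2


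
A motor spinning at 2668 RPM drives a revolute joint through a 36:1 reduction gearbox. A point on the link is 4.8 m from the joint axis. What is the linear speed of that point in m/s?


omega_motor = 2668 * 2*pi/60 = 279.3923 rad/s
omega_joint = omega_motor / 36 = 7.7609 rad/s
v = omega_joint * r = 7.7609 * 4.8
= 37.2523 m/s


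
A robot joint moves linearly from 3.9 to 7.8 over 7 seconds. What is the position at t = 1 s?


s = t/T = 1/7 = 0.1429
p(t) = p0 + (pf-p0)*s
= 3.9 + (7.8 - 3.9) * 0.1429
= 4.4571


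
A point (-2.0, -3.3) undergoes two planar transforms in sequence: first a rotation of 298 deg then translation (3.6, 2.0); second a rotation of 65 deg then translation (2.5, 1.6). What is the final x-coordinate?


After transform 1:
x1 = cos(298)*-2.0 - sin(298)*-3.3 + 3.6 = -0.2527
y1 = sin(298)*-2.0 + cos(298)*-3.3 + 2.0 = 2.2166
After transform 2:
x2 = cos(65)*-0.2527 - sin(65)*2.2166 + 2.5
= 0.3843


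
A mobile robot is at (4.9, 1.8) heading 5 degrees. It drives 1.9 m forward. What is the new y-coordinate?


y_new = y0 + d*sin(theta)
= 1.8 + 1.9*sin(5)
= 1.8 + 0.1656
= 1.9656


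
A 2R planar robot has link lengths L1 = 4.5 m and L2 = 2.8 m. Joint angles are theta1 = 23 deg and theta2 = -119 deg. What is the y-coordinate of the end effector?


Convert angles to radians: theta1 = 0.4014, theta2 = -2.0769
y = L1*sin(theta1) + L2*sin(theta1+theta2)
y = 1.7583 + -2.7847
y = -1.0264


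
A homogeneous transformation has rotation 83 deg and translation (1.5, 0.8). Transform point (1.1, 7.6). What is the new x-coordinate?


x' = cos(theta)*px - sin(theta)*py + tx
= 0.1219*1.1 - 0.9925*7.6 + 1.5
= -5.9093


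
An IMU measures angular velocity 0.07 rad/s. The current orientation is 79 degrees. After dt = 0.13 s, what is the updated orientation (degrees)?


delta_theta = w * dt = 0.07 * 0.13 = 0.0091 rad
= 0.5214 deg
theta_new = 79 + 0.5214 = 79.5214 deg


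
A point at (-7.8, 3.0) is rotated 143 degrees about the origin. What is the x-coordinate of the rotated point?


x' = x*cos(theta) - y*sin(theta)
cos(143 deg) = -0.7986, sin(143 deg) = 0.6018
x' = -7.8 * -0.7986 - 3.0 * 0.6018
= 6.2294 - 1.8054
= 4.4239


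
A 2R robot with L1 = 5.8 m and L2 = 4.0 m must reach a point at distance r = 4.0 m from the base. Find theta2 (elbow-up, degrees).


cos(theta2) = (r^2 - L1^2 - L2^2) / (2*L1*L2)
cos(theta2) = (16.0 - 33.64 - 16.0) / 46.4
cos(theta2) = -0.725
theta2 = 136.4688 degrees


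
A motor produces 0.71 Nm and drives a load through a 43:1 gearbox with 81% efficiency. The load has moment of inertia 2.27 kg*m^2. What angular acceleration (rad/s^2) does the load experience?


tau_out = tau_motor * N * eta
= 0.71 * 43 * 0.81 = 24.7293 Nm
alpha = tau_out / I = 24.7293 / 2.27
= 10.894 rad/s^2


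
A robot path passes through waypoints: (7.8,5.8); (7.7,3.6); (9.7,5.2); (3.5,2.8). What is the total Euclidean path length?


Segment lengths:
  seg1 = sqrt((-0.1)^2 + (-2.2)^2) = 2.2023
  seg2 = sqrt((2.0)^2 + (1.6)^2) = 2.5612
  seg3 = sqrt((-6.2)^2 + (-2.4)^2) = 6.6483
Total = 11.4118


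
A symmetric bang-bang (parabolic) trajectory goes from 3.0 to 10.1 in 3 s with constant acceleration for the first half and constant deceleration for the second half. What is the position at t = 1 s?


Symmetric rest-to-rest: each phase covers (pf-p0)/2 in time T/2. 0.5*a*(T/2)^2 = (pf-p0)/2 => a = 4*(pf-p0)/T^2
a = 4*(10.1-3.0)/3^2 = 3.1556
t = 1 is in the acceleration phase (t <= T/2).
p = p0 + 0.5*a*t^2 = 3.0 + 0.5*3.1556*1^2
= 4.5778


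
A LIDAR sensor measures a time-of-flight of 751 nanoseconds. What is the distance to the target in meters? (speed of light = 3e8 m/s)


tof = 751 ns = 7.51e-07 s
dist = c * tof / 2
= 3e8 * 7.51e-07 / 2
= 112.65 m


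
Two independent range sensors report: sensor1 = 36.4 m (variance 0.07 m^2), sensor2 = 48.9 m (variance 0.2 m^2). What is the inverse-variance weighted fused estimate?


w1 = (1/var1) / (1/var1 + 1/var2)
   = 14.2857 / (14.2857 + 5.0) = 0.7407
w2 = 1 - w1 = 0.2593
fused = w1*s1 + w2*s2 = 26.963 + 12.6778
= 39.6407 m


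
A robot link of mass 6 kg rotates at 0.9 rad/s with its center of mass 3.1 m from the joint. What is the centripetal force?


F = m * omega^2 * r
= 6 * 0.9^2 * 3.1
= 6 * 0.81 * 3.1
= 15.066 N


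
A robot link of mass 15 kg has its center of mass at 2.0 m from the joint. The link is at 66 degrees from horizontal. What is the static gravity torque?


tau = m*g*L*cos(angle)
= 15 * 9.81 * 2.0 * cos(66 deg)
= 15 * 9.81 * 2.0 * 0.4067
= 119.7026 Nm


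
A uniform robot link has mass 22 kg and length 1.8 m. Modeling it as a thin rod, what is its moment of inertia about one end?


I = (1/3) * m * L^2
= (1/3) * 22 * 1.8^2
= 0.333333 * 22 * 3.24
= 23.76 kg*m^2


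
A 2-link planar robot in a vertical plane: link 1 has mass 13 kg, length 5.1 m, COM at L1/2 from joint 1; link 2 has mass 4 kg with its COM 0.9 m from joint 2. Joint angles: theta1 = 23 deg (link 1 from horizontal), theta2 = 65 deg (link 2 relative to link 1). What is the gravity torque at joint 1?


Horizontal distance from joint 1 to link-1 COM:
  x_c1 = (L1/2)*cos(t1) = 2.55 * 0.9205 = 2.3473 m
Horizontal distance from joint 1 to link-2 COM:
  x_c2 = L1*cos(t1) + Lc2*cos(t1+t2)
       = 5.1*0.9205 + 0.9*0.0349 = 4.726 m
tau1 = m1*g*x_c1 + m2*g*x_c2
     = 13*9.81*2.3473 + 4*9.81*4.726
     = 299.3496 + 185.4476
     = 484.7972 Nm
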